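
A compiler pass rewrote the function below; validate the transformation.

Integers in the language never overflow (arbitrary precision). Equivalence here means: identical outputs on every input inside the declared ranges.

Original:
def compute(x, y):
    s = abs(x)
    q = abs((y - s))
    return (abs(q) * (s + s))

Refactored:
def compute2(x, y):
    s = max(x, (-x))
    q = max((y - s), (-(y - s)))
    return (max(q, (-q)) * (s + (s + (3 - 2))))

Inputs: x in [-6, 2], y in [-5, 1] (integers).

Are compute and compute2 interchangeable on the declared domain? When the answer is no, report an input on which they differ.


These are not equivalent — on x=-6, y=-5 the outputs split (132 vs 143).
compute: s = 6; q = 11; return 132
compute2: s = 6; q = 11; return 143
verdict: not equivalent; witness: x=-6, y=-5


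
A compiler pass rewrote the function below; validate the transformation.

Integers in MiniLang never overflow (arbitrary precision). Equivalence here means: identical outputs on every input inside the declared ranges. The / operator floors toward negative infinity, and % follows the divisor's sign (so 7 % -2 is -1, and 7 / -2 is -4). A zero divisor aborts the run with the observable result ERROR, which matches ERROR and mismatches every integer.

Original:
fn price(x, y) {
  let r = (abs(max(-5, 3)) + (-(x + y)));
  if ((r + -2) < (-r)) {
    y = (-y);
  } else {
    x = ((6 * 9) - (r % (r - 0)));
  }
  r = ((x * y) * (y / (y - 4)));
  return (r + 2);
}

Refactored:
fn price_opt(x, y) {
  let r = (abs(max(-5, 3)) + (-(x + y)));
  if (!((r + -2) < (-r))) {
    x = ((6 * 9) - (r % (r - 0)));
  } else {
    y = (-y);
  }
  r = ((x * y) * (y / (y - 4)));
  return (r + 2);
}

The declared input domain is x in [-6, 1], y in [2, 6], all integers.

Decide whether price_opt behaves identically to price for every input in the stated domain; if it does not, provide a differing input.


Equivalent — the differences include boolean connective usage differs, yet no declared input distinguishes the two.
Spot check at x=0, y=2 — price: r := 1 | ((r + -2) < (-r)): false | x := 54 | r := -108 | result -106. price_opt: r := 1 | (!((r + -2) < (-r))): true | x := 54 | r := -108 | result -106. Both give -106.
Every one of the 40 inputs gives matching results.
verdict: equivalent


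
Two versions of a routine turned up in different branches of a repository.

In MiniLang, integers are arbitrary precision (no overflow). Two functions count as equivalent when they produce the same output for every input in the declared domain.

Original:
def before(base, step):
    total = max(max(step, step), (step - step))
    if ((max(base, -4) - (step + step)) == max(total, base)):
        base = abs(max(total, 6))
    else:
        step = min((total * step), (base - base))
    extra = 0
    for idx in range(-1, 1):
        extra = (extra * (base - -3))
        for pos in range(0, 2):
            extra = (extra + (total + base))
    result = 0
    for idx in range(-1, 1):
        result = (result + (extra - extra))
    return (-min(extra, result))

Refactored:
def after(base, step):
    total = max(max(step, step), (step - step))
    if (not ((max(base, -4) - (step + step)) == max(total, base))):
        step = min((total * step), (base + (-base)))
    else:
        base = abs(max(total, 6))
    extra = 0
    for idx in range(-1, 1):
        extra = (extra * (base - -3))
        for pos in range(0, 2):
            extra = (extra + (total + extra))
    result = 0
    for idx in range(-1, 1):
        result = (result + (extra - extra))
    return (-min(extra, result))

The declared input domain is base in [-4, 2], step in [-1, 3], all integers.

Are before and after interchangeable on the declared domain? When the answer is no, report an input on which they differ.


There is a counterexample at base=-4, step=1: 0 on one side, 9 on the other.
before: total := 1 | ((max(base, -4) - (step + step)) == max(total, base)): false | step := 0 | extra := 0 | iter idx=-1: | extra := 0 | iter pos=0: | extra := -3 | iter pos=1: | extra := -6 | iter idx=0: | extra := 6 | iter pos=0: | extra := 3 | iter pos=1: | extra := 0 | result := 0 | iter idx=-1: | result := 0 | iter idx=0: | result := 0 | result 0
after: total := 1 | (not ((max(base, -4) - (step + step)) == max(total, base))): true | step := 0 | extra := 0 | iter idx=-1: | extra := 0 | iter pos=0: | extra := 1 | iter pos=1: | extra := 3 | iter idx=0: | extra := -3 | iter pos=0: | extra := -5 | iter pos=1: | extra := -9 | result := 0 | iter idx=-1: | result := 0 | iter idx=0: | result := 0 | result 9
verdict: not equivalent; witness: base=-4, step=1


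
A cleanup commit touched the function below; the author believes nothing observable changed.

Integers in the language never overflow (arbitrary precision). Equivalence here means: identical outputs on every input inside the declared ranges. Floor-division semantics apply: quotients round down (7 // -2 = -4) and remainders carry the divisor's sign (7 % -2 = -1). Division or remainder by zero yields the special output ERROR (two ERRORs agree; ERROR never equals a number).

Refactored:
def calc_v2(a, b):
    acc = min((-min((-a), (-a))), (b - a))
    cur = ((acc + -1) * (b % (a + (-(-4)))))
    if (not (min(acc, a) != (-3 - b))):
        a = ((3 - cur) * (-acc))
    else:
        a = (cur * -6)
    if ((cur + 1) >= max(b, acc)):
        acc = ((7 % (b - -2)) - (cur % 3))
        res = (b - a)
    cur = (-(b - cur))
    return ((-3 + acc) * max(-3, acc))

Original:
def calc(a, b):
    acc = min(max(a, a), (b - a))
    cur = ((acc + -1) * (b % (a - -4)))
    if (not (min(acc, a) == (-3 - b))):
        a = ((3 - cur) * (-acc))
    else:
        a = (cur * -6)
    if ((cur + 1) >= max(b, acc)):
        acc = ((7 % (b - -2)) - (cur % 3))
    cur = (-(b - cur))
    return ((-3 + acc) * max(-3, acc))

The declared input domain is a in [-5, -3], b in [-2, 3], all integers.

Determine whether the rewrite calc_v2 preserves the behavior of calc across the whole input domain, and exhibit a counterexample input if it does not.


Equivalent. The one real change (`(min(acc, a) == (-3 - b))` became `(min(acc, a) != (-3 - b))`) has no effect anywhere in the declared ranges.
An exhaustive pass over the 18 declared inputs shows identical outputs.
One worked example (a=-5, b=3) — calc: acc = -5; cur = 0; (not (min(acc, a) == (-3 - b))) -> true; a = 15; ((cur + 1) >= max(b, acc)) -> false; cur = -3; return 24; calc_v2: acc = -5; cur = 0; (not (min(acc, a) != (-3 - b))) -> false; a = 0; ((cur + 1) >= max(b, acc)) -> false; cur = -3; return 24; agreement on 24.
verdict: equivalent


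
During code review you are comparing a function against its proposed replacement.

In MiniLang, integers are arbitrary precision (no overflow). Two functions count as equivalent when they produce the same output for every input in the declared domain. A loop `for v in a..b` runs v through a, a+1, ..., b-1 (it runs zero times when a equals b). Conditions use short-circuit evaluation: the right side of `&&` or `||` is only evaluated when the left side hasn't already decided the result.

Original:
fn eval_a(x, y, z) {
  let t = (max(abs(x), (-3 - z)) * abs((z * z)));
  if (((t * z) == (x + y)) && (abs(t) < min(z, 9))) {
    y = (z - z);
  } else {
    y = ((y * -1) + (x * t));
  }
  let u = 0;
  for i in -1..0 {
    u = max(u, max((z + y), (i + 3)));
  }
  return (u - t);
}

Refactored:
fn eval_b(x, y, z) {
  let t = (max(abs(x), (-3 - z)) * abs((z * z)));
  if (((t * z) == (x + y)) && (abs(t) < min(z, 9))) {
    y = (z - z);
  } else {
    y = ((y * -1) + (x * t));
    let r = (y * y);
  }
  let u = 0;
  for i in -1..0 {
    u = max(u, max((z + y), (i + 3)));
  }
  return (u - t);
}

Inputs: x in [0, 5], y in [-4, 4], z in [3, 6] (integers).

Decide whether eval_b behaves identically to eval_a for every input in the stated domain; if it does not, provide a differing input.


This is a faithful refactor — statement counts differ, and local variable names differ, and arithmetic usage differs, but the computed results match everywhere.
As a probe, take x=3, y=0, z=5: eval_a runs t = 75; (((t * z) == (x + y)) && (abs(t) < min(z, 9))) -> false; y = 225; u = 0; [i=-1]; u = 230; return 155; eval_b runs t = 75; (((t * z) == (x + y)) && (abs(t) < min(z, 9))) -> false; y = 225; r = 50625; u = 0; [i=-1]; u = 230; return 155; both end at 155.
Sweeping the whole domain (216 inputs) finds no disagreement.
verdict: equivalent


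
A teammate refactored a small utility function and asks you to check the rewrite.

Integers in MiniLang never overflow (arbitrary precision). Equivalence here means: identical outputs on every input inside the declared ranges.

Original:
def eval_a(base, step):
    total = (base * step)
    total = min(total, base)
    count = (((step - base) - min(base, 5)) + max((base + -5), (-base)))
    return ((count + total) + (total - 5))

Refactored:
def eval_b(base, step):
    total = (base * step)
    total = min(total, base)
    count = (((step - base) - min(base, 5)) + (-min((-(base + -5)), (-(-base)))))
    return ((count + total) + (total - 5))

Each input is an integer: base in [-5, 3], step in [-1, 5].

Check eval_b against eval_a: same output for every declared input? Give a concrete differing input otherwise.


Comparing the listings, the differences include: min/max/abs usage differs.
Spot check at base=1, step=-1 — eval_a: total becomes -1; next total becomes -1; next count becomes -4; next final value -11. eval_b: total becomes -1; next total becomes -1; next count becomes -4; next final value -11. Both give -11.
An exhaustive pass over the 63 declared inputs shows identical outputs.
verdict: equivalent


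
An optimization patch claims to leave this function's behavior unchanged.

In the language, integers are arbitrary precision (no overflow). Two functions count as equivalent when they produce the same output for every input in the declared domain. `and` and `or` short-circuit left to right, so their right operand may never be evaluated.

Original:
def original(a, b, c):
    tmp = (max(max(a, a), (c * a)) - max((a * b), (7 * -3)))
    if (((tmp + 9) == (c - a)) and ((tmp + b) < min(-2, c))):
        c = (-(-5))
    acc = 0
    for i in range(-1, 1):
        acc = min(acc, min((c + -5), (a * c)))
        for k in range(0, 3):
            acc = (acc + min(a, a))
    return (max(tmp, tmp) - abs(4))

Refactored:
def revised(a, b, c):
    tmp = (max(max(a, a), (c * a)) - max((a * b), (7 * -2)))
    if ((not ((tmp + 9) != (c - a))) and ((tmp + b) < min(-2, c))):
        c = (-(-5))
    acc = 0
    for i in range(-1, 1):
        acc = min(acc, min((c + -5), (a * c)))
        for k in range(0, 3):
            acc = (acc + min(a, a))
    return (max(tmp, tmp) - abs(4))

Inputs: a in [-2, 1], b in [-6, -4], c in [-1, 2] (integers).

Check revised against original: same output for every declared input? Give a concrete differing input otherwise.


The edit looks behavioral (`-3` became `-2`), but over these ranges it never changes the outcome.
As a probe, take a=1, b=-5, c=-1: original runs tmp = 6; (((tmp + 9) == (c - a)) and ((tmp + b) < min(-2, c))) -> false; acc = 0; [i=-1]; acc = -6; [k=0]; acc = -5; [k=1]; acc = -4; [k=2]; acc = -3; [i=0]; acc = -6; [k=0]; acc = -5; [k=1]; acc = -4; [k=2]; acc = -3; return 2; revised runs tmp = 6; ((not ((tmp + 9) != (c - a))) and ((tmp + b) < min(-2, c))) -> false; acc = 0; [i=-1]; acc = -6; [k=0]; acc = -5; [k=1]; acc = -4; [k=2]; acc = -3; [i=0]; acc = -6; [k=0]; acc = -5; [k=1]; acc = -4; [k=2]; acc = -3; return 2; both end at 2.
Sweeping the whole domain (48 inputs) finds no disagreement.
verdict: equivalent


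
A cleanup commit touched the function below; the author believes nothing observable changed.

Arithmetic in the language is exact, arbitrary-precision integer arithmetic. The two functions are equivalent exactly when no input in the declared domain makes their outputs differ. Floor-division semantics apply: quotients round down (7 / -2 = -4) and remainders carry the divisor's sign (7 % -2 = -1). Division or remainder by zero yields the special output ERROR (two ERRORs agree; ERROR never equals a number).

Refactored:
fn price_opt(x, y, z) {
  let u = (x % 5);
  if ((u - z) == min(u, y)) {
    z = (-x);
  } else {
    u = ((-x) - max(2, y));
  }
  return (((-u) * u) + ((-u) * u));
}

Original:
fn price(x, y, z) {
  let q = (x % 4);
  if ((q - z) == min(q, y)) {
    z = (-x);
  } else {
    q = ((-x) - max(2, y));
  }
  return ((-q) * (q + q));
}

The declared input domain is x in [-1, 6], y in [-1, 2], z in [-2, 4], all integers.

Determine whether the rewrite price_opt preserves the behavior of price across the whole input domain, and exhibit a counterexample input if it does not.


x=-1, y=-1, z=4 yields -18 from price but -2 from price_opt.
verdict: not equivalent; witness: x=-1, y=-1, z=4


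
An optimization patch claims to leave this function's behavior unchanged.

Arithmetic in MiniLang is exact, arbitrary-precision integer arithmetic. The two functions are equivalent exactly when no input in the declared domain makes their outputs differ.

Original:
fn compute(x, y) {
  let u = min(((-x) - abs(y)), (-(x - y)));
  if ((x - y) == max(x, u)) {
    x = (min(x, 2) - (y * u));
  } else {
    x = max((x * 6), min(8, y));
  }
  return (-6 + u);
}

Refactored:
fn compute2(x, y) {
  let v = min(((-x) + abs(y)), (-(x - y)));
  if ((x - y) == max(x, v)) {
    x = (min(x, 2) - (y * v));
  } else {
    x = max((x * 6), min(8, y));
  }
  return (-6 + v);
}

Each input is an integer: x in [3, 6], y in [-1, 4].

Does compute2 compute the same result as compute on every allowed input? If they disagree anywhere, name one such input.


Consider the input x=3, y=1.
compute: u becomes -4; next ((x - y) == max(x, u)) evaluates to false; next x becomes 18; next final value -10
compute2: v becomes -2; next ((x - y) == max(x, v)) evaluates to false; next x becomes 18; next final value -8
-10 against -8: the behavior changed.
verdict: not equivalent; witness: x=3, y=1


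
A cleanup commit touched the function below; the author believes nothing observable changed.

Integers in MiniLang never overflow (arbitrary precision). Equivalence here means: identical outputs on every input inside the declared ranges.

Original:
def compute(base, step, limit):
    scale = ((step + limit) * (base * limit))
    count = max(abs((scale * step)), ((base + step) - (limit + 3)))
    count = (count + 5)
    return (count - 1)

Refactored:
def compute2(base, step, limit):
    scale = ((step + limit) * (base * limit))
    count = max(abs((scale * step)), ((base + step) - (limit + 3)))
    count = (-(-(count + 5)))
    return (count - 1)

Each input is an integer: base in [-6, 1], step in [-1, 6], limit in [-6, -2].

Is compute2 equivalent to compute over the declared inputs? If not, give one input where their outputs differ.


Equivalent — the differences include same computation, different form, yet no declared input distinguishes the two.
One worked example (base=-2, step=6, limit=-3) — compute: scale=18, then count=108, then count=113, then returns 112; compute2: scale=18, then count=108, then count=113, then returns 112; agreement on 112.
Checked all 320 inputs in the declared domain: the outputs agree on every one.
verdict: equivalent


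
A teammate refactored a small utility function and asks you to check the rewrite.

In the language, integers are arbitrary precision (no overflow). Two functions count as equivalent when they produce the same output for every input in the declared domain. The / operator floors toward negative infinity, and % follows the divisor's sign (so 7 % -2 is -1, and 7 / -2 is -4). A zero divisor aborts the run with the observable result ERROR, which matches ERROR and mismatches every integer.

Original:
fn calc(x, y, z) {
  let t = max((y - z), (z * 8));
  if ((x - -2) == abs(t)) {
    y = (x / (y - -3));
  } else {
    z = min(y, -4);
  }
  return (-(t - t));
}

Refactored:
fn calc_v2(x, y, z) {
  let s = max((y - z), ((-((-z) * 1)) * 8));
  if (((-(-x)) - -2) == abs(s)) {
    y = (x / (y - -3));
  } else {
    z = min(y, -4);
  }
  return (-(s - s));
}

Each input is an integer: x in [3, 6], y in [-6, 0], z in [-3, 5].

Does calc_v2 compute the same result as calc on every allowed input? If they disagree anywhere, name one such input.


Although constant usage differs, and local variable names differ, and arithmetic usage differs, 252/252 inputs agree.
verdict: equivalent


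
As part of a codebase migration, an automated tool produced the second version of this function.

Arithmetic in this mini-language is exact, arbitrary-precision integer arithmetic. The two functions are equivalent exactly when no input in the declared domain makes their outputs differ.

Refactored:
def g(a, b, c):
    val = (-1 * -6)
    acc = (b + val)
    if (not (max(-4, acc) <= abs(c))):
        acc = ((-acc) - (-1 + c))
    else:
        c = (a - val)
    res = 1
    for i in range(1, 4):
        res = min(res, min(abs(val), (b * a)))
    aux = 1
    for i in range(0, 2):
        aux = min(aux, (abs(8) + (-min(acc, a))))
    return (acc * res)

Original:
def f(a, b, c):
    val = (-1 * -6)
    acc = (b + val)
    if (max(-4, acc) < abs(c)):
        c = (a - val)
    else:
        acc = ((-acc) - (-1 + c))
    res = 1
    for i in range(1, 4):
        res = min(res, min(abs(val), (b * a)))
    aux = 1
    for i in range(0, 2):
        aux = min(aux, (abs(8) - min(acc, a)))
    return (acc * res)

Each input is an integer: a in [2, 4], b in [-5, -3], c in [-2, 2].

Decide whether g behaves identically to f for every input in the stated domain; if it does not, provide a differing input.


Try a=2, b=-5, c=1.
f: val = 6; acc = 1; (max(-4, acc) < abs(c)) -> false; acc = -1; res = 1; [i=1]; res = -10; [i=2]; res = -10; [i=3]; res = -10; aux = 1; [i=0]; aux = 1; [i=1]; aux = 1; return 10
g: val = 6; acc = 1; (not (max(-4, acc) <= abs(c))) -> false; c = -4; res = 1; [i=1]; res = -10; [i=2]; res = -10; [i=3]; res = -10; aux = 1; [i=0]; aux = 1; [i=1]; aux = 1; return -10
10 and -10 differ, so these are not the same function on this domain.
verdict: not equivalent; witness: a=2, b=-5, c=1


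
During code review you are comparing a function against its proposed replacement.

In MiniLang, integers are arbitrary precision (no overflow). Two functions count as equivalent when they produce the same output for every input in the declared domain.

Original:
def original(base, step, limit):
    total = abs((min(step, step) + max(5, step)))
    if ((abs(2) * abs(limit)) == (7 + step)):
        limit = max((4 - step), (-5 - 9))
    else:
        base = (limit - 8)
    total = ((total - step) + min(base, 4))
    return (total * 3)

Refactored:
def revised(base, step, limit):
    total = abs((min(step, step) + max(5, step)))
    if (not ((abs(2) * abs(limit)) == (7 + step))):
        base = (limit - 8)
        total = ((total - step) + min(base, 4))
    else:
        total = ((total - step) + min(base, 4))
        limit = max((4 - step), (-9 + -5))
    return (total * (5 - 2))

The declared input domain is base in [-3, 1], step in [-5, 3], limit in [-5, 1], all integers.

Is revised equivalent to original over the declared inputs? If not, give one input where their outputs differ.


The two versions differ — the changes include constant usage differs, and arithmetic usage differs, and min/max/abs usage differs, and statement counts differ, and boolean connective usage differs.
As a probe, take base=-2, step=3, limit=-5: original runs total becomes 8; next ((abs(2) * abs(limit)) == (7 + step)) evaluates to true; next limit becomes 1; next total becomes 3; next final value 9; revised runs total becomes 8; next (not ((abs(2) * abs(limit)) == (7 + step))) evaluates to false; next total becomes 3; next limit becomes 1; next final value 9; both end at 9.
Every one of the 315 inputs gives matching results.
verdict: equivalent


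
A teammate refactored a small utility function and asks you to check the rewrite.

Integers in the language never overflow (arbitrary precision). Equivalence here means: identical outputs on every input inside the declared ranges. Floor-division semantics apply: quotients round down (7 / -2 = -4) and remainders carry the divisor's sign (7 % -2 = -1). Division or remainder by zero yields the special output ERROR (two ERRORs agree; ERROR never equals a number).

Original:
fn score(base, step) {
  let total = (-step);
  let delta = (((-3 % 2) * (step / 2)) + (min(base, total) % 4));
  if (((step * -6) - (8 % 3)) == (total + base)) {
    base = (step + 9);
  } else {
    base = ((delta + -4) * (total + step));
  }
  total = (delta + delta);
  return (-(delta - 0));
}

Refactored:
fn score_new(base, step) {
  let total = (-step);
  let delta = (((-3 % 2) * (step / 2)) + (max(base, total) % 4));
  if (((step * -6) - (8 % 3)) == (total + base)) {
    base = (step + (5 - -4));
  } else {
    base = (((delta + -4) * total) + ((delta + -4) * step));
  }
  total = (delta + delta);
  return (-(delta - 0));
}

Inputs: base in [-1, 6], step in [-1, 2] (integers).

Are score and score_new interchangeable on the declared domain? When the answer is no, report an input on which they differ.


There is a counterexample at base=-1, step=-1: -2 on one side, 0 on the other.
score: total := 1 | delta := 2 | (((step * -6) - (8 % 3)) == (total + base)): false | base := 0 | total := 4 | result -2
score_new: total := 1 | delta := 0 | (((step * -6) - (8 % 3)) == (total + base)): false | base := 0 | total := 0 | result 0
verdict: not equivalent; witness: base=-1, step=-1


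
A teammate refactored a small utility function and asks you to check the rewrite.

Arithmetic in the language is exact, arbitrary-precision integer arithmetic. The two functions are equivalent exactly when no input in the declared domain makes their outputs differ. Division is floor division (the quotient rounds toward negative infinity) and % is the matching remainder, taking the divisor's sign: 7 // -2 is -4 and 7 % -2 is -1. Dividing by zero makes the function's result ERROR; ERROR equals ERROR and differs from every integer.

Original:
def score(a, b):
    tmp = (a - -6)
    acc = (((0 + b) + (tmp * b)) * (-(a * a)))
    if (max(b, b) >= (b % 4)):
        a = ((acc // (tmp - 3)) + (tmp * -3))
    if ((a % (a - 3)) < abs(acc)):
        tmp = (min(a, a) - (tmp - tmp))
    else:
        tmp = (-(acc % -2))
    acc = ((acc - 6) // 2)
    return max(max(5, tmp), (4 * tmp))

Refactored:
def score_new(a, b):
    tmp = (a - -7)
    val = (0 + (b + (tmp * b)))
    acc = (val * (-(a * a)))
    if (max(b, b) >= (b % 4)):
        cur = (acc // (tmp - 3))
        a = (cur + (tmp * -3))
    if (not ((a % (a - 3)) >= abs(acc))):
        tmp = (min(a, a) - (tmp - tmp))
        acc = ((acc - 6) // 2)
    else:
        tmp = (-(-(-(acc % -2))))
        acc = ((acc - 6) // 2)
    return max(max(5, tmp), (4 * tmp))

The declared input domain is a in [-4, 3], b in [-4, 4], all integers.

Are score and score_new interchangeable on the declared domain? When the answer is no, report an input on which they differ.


These are not equivalent — on a=-4, b=0 the outputs split (5 vs ERROR).
score: tmp becomes 2; next acc becomes 0; next (max(b, b) >= (b % 4)) evaluates to true; next a becomes -6; next ((a % (a - 3)) < abs(acc)) evaluates to true; next tmp becomes -6; next acc becomes -3; next final value 5
score_new: tmp becomes 3; next val becomes 0; next acc becomes 0; next (max(b, b) >= (b % 4)) evaluates to true; next hits division by zero so the output is ERROR
verdict: not equivalent; witness: a=-4, b=0


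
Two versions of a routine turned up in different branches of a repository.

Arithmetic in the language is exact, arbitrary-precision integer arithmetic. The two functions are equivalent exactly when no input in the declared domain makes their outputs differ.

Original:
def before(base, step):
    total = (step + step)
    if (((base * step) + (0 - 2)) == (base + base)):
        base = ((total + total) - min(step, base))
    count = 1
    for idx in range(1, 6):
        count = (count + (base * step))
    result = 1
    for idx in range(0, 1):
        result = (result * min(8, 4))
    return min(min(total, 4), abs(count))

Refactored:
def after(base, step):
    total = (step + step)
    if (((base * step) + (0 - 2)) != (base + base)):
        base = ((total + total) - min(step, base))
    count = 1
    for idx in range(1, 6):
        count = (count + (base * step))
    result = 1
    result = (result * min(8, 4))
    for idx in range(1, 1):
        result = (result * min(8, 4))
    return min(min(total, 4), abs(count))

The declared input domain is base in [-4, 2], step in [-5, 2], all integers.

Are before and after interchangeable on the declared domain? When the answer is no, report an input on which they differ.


Not equivalent: base=0, step=1 separates them (1 vs 2).
before: total=2, then (((base * step) + (0 - 2)) == (base + base)) is false, then count=1, then (idx=1), then count=1, then (idx=2), then count=1, then (idx=3), then count=1, then (idx=4), then count=1, then (idx=5), then count=1, then result=1, then (idx=0), then result=4, then returns 1
after: total=2, then (((base * step) + (0 - 2)) != (base + base)) is true, then base=4, then count=1, then (idx=1), then count=5, then (idx=2), then count=9, then (idx=3), then count=13, then (idx=4), then count=17, then (idx=5), then count=21, then result=1, then result=4, then the loop over idx runs zero times, then returns 2
verdict: not equivalent; witness: base=0, step=1


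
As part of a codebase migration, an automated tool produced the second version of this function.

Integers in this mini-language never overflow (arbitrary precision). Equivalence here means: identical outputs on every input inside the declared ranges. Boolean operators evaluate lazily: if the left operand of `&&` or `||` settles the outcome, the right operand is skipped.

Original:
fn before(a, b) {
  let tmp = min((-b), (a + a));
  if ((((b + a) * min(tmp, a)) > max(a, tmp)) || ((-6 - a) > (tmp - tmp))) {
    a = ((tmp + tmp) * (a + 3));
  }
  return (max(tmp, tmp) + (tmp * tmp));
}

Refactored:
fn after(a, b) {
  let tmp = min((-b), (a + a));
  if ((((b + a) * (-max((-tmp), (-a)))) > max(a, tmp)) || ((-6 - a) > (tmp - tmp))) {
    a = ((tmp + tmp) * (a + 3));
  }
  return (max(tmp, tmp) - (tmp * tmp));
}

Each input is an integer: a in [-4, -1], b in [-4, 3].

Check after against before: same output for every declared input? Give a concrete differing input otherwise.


Run the pair on a=-4, b=-4.
before: tmp becomes -8; next ((((b + a) * min(tmp, a)) > max(a, tmp)) || ((-6 - a) > (tmp - tmp))) evaluates to true; next a becomes 16; next final value 56
after: tmp becomes -8; next ((((b + a) * (-max((-tmp), (-a)))) > max(a, tmp)) || ((-6 - a) > (tmp - tmp))) evaluates to true; next a becomes 16; next final value -72
56 != -72, so the rewrite changes behavior.
verdict: not equivalent; witness: a=-4, b=-4


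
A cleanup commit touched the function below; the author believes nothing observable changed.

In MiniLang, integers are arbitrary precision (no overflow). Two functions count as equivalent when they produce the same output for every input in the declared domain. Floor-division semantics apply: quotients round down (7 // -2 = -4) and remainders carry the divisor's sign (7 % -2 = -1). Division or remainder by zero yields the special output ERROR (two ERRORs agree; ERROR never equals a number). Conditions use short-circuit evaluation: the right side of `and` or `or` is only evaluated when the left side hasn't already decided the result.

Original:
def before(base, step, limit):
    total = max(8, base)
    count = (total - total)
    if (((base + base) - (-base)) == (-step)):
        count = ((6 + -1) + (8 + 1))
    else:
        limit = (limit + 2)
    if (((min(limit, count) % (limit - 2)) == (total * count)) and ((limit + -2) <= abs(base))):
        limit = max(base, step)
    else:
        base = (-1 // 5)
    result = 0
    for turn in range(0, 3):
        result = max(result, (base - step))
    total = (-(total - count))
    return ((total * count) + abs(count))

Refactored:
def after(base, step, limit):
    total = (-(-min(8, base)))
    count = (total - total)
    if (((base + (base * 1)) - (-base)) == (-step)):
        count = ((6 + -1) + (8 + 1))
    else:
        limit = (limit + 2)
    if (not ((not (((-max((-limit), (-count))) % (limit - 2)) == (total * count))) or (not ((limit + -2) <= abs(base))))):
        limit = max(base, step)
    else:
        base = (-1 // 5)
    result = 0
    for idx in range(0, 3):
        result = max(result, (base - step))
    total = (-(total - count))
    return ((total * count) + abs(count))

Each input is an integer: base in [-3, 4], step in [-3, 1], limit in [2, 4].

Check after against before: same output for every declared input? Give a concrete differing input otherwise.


The rewrite breaks on base=0, step=0, limit=3, where the results are 98 and 210.
before: total=8, then count=0, then (((base + base) - (-base)) == (-step)) is true, then count=14, then (((min(limit, count) % (limit - 2)) == (total * count)) and ((limit + -2) <= abs(base))) is false, then base=-1, then result=0, then (turn=0), then result=0, then (turn=1), then result=0, then (turn=2), then result=0, then total=6, then returns 98
after: total=0, then count=0, then (((base + (base * 1)) - (-base)) == (-step)) is true, then count=14, then (not ((not (((-max((-limit), (-count))) % (limit - 2)) == (total * count))) or (not ((limit + -2) <= abs(base))))) is false, then base=-1, then result=0, then (idx=0), then result=0, then (idx=1), then result=0, then (idx=2), then result=0, then total=14, then returns 210
verdict: not equivalent; witness: base=0, step=0, limit=3


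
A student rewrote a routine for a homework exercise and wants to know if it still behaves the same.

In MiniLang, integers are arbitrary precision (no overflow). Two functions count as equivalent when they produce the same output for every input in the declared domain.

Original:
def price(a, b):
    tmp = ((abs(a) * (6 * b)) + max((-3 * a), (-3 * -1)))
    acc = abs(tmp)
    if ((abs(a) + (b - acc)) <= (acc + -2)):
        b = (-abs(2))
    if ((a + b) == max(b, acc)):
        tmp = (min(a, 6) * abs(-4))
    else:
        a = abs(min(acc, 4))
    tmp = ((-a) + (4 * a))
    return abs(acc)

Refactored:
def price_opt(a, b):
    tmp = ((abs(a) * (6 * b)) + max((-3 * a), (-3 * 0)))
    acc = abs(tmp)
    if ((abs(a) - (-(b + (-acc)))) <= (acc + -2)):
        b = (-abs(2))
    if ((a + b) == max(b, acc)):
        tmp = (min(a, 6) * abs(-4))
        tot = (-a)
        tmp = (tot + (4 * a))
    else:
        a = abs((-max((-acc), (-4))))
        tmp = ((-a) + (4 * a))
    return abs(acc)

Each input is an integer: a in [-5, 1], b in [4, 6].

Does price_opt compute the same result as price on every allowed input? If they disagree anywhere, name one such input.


These are not equivalent — on a=0, b=4 the outputs split (3 vs 0).
price: tmp = 3; acc = 3; ((abs(a) + (b - acc)) <= (acc + -2)) -> true; b = -2; ((a + b) == max(b, acc)) -> false; a = 3; tmp = 9; return 3
price_opt: tmp = 0; acc = 0; ((abs(a) - (-(b + (-acc)))) <= (acc + -2)) -> false; ((a + b) == max(b, acc)) -> true; tmp = 0; tot = 0; tmp = 0; return 0
verdict: not equivalent; witness: a=0, b=4


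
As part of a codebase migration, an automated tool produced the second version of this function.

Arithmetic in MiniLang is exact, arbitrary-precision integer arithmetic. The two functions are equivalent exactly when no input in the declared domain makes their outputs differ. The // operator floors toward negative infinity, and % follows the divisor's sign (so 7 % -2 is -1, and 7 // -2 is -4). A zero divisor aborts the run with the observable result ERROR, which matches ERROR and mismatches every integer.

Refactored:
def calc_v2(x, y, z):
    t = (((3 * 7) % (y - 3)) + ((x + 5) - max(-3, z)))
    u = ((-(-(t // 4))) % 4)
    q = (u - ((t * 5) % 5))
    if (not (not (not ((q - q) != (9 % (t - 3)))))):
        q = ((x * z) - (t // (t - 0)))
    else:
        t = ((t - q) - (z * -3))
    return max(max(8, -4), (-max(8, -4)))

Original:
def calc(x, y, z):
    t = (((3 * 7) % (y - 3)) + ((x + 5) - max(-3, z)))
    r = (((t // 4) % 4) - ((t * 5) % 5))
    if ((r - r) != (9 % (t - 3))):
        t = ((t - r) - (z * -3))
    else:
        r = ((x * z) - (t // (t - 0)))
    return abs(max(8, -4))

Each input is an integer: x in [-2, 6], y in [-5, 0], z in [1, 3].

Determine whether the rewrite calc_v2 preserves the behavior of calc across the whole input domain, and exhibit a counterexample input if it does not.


This is a faithful refactor — boolean connective usage differs, plus statement counts differ, plus min/max/abs usage differs, plus local variable names differ, plus constant usage differs, but the computed results match everywhere.
Spot check at x=5, y=-3, z=3 — calc: t = 4; r = 1; ((r - r) != (9 % (t - 3))) -> false; r = 14; return 8. calc_v2: t = 4; u = 1; q = 1; (not (not (not ((q - q) != (9 % (t - 3)))))) -> true; q = 14; return 8. Both give 8.
Across all 162 domain points the two functions coincide.
verdict: equivalent


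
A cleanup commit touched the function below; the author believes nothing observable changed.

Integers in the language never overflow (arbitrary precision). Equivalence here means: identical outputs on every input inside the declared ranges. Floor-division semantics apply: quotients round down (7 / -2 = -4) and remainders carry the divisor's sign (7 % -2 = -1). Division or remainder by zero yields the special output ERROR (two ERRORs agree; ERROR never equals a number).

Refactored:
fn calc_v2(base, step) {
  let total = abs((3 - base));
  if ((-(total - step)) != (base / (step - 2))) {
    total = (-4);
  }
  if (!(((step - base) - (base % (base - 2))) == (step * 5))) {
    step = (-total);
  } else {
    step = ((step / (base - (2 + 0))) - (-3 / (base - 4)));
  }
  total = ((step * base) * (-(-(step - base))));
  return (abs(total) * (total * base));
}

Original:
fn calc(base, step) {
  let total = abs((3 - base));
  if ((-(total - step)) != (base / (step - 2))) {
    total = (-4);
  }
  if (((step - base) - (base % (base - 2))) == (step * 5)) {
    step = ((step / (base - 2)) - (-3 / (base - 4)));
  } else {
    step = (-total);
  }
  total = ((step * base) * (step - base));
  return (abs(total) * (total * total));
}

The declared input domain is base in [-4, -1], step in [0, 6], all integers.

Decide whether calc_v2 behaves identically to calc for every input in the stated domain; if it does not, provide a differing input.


Run the pair on base=-4, step=0.
calc: total becomes 7; next ((-(total - step)) != (base / (step - 2))) evaluates to true; next total becomes -4; next (((step - base) - (base % (base - 2))) == (step * 5)) evaluates to false; next step becomes 4; next total becomes -128; next final value 2097152
calc_v2: total becomes 7; next ((-(total - step)) != (base / (step - 2))) evaluates to true; next total becomes -4; next (!(((step - base) - (base % (base - 2))) == (step * 5))) evaluates to true; next step becomes 4; next total becomes -128; next final value 65536
2097152 and 65536 differ, so these are not the same function on this domain.
verdict: not equivalent; witness: base=-4, step=0


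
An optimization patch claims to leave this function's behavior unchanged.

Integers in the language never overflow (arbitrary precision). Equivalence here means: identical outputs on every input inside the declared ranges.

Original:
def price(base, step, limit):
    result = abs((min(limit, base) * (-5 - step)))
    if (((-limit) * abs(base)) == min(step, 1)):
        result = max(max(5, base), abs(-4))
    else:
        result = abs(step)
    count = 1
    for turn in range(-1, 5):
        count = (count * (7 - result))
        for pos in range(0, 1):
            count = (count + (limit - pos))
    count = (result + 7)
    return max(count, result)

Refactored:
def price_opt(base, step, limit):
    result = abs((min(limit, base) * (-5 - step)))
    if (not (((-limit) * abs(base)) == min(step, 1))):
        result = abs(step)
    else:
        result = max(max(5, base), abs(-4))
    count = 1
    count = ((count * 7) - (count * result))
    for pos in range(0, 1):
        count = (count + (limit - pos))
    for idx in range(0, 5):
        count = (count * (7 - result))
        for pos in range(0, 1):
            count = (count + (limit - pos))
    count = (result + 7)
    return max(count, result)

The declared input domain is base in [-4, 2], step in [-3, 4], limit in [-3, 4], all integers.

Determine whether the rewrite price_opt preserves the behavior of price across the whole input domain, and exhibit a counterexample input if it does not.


Differences: statement counts differ, and loop structure differs, and constant usage differs, and arithmetic usage differs, and boolean connective usage differs, and local variable names differ — yet all 448 inputs agree.
verdict: equivalent


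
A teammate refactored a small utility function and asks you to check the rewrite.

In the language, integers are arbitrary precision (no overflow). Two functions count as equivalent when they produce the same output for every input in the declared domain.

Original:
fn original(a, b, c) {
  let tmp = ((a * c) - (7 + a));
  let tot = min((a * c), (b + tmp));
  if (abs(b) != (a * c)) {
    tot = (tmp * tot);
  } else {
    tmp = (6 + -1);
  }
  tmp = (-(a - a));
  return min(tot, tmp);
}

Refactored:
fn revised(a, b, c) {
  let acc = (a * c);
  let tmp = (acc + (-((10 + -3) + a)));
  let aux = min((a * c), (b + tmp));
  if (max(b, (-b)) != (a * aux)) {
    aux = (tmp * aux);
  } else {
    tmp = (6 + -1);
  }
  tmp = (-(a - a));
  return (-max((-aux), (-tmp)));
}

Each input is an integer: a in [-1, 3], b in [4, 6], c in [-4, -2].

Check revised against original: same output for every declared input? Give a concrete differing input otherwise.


At a=-1, b=4, c=-4: original gives 0, revised gives -4.
verdict: not equivalent; witness: a=-1, b=4, c=-4


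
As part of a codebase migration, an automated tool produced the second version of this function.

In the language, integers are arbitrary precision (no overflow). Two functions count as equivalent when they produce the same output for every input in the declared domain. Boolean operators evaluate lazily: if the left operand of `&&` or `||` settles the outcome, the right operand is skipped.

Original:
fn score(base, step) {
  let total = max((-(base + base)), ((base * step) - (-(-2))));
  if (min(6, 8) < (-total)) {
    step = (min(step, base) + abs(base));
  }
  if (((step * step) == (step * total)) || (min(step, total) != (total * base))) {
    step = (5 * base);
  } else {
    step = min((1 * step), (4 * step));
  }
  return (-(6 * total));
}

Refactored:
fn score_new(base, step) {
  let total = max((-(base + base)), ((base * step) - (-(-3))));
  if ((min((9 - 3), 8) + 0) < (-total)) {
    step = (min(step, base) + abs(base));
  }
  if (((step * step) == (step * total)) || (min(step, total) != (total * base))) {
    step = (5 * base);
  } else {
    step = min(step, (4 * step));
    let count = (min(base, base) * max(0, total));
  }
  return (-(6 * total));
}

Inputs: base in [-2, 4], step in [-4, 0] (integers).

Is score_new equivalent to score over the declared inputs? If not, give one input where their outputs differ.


Evaluate both at base=-2, step=-4.
score: total = 6; (min(6, 8) < (-total)) -> false; (((step * step) == (step * total)) || (min(step, total) != (total * base))) -> true; step = -10; return -36
score_new: total = 5; ((min((9 - 3), 8) + 0) < (-total)) -> false; (((step * step) == (step * total)) || (min(step, total) != (total * base))) -> true; step = -10; return -30
-36 and -30 differ, so these are not the same function on this domain.
verdict: not equivalent; witness: base=-2, step=-4


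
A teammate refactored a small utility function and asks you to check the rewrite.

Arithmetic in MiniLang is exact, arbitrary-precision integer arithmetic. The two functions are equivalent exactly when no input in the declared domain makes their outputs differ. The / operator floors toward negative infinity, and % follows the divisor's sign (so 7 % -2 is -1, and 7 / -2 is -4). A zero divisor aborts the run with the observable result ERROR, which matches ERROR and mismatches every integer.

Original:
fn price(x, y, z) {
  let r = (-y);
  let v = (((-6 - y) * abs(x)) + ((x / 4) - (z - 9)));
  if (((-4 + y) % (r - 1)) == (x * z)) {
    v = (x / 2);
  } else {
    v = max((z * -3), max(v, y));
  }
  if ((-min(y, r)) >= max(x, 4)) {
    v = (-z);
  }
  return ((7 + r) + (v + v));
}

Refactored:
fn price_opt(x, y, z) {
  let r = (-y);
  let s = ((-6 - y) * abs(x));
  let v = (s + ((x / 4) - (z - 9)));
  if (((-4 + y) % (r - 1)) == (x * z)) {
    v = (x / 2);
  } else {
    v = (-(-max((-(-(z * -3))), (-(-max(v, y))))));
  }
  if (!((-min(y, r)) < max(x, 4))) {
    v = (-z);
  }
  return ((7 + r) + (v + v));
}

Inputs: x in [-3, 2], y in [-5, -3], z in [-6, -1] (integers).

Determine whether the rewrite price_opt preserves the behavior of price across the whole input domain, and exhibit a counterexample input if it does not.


Behavior is preserved: although boolean connective usage differs; and local variable names differ; and statement counts differ; and comparison usage differs, the outputs never diverge.
One worked example (x=-1, y=-4, z=-1) — price: r := 4 | v := 7 | (((-4 + y) % (r - 1)) == (x * z)): true | v := -1 | ((-min(y, r)) >= max(x, 4)): true | v := 1 | result 13; price_opt: r := 4 | s := -2 | v := 7 | (((-4 + y) % (r - 1)) == (x * z)): true | v := -1 | (!((-min(y, r)) < max(x, 4))): true | v := 1 | result 13; agreement on 13.
Checked all 108 inputs in the declared domain: the outputs agree on every one.
verdict: equivalent
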